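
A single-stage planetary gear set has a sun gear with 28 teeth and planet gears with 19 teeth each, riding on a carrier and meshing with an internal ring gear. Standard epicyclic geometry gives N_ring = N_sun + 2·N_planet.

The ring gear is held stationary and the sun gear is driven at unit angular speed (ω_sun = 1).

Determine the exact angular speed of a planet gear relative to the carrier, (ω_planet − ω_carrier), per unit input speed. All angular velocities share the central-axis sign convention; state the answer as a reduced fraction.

N_ring = 28 + 2·19 = 66
28(ω_s−ω_c) = −66(ω_r−ω_c),  ω_r=0, ω_s=1
28(1−ω_c) = −66(0−ω_c)  ⇒  94ω_c = 28  ⇒  ω_c = 14/47
sun–planet: 28·(1−14/47) = −19·(ω_p−ω_c)  ⇒  ω_p−ω_c = −(28/19)·(33/47) = -924/893

-924/893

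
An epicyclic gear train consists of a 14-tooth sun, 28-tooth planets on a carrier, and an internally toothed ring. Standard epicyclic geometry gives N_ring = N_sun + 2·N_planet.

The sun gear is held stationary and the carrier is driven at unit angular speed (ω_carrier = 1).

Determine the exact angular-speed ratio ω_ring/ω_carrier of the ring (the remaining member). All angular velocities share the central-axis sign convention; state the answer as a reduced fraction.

N_ring = 14 + 2·28 = 70
14(ω_s−ω_c) = −70(ω_r−ω_c),  ω_s=0, ω_c=1
ω_r = 1 − (14/70)(0−1) = 6/5
ω_r/ω_c = 6/5

6/5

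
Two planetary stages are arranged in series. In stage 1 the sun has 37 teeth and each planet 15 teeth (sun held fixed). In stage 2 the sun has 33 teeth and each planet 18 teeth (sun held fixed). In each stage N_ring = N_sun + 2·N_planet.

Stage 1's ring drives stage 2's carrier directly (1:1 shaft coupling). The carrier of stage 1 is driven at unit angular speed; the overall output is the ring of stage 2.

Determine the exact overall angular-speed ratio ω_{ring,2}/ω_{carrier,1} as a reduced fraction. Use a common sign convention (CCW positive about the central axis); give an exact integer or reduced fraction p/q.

3536/1541

Stage 1: N_ring = 37 + 2·15 = 67
Stage 1: 37(ω_s−ω_c) = −67(ω_r−ω_c),  ω_s=0, ω_c=1
Stage 1: ω_r = 1 − (37/67)(0−1) = 104/67
  ⇒ ω_r¹/ω_c¹ = 104/67
Stage 2: N_ring = 33 + 2·18 = 69
Stage 2: 33(ω_s−ω_c) = −69(ω_r−ω_c),  ω_s=0, ω_c=1
Stage 2: ω_r = 1 − (33/69)(0−1) = 34/23
  ⇒ ω_r²/ω_c² = 34/23
Coupling ω_c² = ω_r¹ ⇒ overall = 104/67 × 34/23 = 3536/1541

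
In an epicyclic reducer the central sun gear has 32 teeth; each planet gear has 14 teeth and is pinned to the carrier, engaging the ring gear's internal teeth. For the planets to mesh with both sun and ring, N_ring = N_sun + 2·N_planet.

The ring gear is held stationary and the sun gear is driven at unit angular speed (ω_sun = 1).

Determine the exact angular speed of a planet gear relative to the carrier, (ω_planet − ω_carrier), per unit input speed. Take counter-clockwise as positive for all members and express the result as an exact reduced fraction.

N_ring = 32 + 2·14 = 60
32(ω_s−ω_c) = −60(ω_r−ω_c),  ω_r=0, ω_s=1
32(1−ω_c) = −60(0−ω_c)  ⇒  92ω_c = 32  ⇒  ω_c = 8/23
sun–planet: 32·(1−8/23) = −14·(ω_p−ω_c)  ⇒  ω_p−ω_c = −(32/14)·(15/23) = -240/161

-240/161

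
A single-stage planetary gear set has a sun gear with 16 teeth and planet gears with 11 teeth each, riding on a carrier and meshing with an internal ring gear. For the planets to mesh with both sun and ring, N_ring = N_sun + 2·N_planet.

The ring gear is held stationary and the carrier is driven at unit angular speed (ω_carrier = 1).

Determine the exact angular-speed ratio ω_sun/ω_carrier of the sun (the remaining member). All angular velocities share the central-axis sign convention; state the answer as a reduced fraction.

N_ring = 16 + 2·11 = 38
16(ω_s−ω_c) = −38(ω_r−ω_c),  ω_r=0, ω_c=1
ω_s = 1 − (38/16)(0−1) = 27/8
ω_s/ω_c = 27/8

27/8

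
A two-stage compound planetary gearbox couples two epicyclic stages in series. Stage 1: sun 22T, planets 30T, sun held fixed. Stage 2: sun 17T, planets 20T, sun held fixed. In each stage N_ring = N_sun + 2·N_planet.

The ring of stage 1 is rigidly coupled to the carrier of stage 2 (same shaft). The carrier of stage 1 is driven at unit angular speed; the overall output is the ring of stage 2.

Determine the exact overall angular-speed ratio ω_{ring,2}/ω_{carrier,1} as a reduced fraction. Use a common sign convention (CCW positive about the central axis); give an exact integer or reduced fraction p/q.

Stage 1: N_ring = 22 + 2·30 = 82
Stage 1: 22(ω_s−ω_c) = −82(ω_r−ω_c),  ω_s=0, ω_c=1
Stage 1: ω_r = 1 − (22/82)(0−1) = 52/41
  ⇒ ω_r¹/ω_c¹ = 52/41
Stage 2: N_ring = 17 + 2·20 = 57
Stage 2: 17(ω_s−ω_c) = −57(ω_r−ω_c),  ω_s=0, ω_c=1
Stage 2: ω_r = 1 − (17/57)(0−1) = 74/57
  ⇒ ω_r²/ω_c² = 74/57
Coupling ω_c² = ω_r¹ ⇒ overall = 52/41 × 74/57 = 3848/2337

3848/2337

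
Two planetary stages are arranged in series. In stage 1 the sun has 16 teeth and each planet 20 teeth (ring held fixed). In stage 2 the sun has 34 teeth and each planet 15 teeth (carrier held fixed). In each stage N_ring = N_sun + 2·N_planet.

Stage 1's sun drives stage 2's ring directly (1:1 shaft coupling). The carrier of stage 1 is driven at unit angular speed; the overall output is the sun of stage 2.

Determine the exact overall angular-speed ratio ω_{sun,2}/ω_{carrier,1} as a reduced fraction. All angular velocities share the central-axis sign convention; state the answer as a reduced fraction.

-144/17

Stage 1: N_ring = 16 + 2·20 = 56
Stage 1: 16(ω_s−ω_c) = −56(ω_r−ω_c),  ω_r=0, ω_c=1
Stage 1: ω_s = 1 − (56/16)(0−1) = 9/2
  ⇒ ω_s¹/ω_c¹ = 9/2
Stage 2: N_ring = 34 + 2·15 = 64
Stage 2: 34(ω_s−ω_c) = −64(ω_r−ω_c),  ω_c=0, ω_r=1
Stage 2: ω_s = 0 − (64/34)(1−0) = -32/17
  ⇒ ω_s²/ω_r² = -32/17
Coupling ω_r² = ω_s¹ ⇒ overall = 9/2 × -32/17 = -144/17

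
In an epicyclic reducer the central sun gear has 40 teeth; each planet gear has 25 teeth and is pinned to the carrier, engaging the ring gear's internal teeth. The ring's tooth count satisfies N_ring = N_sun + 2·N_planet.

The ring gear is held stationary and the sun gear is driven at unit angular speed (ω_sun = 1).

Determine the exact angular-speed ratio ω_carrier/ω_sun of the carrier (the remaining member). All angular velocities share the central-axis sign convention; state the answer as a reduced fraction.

N_ring = 40 + 2·25 = 90
40(ω_s−ω_c) = −90(ω_r−ω_c),  ω_r=0, ω_s=1
40(1−ω_c) = −90(0−ω_c)  ⇒  130ω_c = 40  ⇒  ω_c = 4/13
ω_c/ω_s = 4/13

4/13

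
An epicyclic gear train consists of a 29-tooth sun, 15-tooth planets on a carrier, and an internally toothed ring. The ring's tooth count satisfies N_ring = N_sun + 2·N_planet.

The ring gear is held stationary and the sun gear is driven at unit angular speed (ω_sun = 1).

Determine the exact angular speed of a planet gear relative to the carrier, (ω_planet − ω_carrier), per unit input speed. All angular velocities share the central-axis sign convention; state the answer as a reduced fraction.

-1711/1320

N_ring = 29 + 2·15 = 59
29(ω_s−ω_c) = −59(ω_r−ω_c),  ω_r=0, ω_s=1
29(1−ω_c) = −59(0−ω_c)  ⇒  88ω_c = 29  ⇒  ω_c = 29/88
sun–planet: 29·(1−29/88) = −15·(ω_p−ω_c)  ⇒  ω_p−ω_c = −(29/15)·(59/88) = -1711/1320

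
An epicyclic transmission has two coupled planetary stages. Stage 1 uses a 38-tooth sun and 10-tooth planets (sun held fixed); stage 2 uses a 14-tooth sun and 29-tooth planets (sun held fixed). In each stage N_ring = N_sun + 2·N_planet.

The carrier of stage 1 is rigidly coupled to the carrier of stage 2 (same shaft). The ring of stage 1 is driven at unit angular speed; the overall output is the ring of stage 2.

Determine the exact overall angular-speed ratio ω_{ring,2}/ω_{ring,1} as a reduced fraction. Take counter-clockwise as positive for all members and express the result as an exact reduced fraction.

1247/1728

Stage 1: N_ring = 38 + 2·10 = 58
Stage 1: 38(ω_s−ω_c) = −58(ω_r−ω_c),  ω_s=0, ω_r=1
Stage 1: 38(0−ω_c) = −58(1−ω_c)  ⇒  96ω_c = 58  ⇒  ω_c = 29/48
  ⇒ ω_c¹/ω_r¹ = 29/48
Stage 2: N_ring = 14 + 2·29 = 72
Stage 2: 14(ω_s−ω_c) = −72(ω_r−ω_c),  ω_s=0, ω_c=1
Stage 2: ω_r = 1 − (14/72)(0−1) = 43/36
  ⇒ ω_r²/ω_c² = 43/36
Coupling ω_c² = ω_c¹ ⇒ overall = 29/48 × 43/36 = 1247/1728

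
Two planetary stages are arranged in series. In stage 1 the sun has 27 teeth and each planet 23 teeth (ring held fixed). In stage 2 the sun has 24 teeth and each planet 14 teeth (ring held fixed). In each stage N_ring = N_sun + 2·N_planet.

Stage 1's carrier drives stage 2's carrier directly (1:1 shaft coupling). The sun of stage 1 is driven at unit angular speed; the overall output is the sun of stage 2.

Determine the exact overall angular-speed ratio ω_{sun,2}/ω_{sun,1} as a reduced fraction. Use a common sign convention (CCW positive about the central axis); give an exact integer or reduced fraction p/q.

Stage 1: N_ring = 27 + 2·23 = 73
Stage 1: 27(ω_s−ω_c) = −73(ω_r−ω_c),  ω_r=0, ω_s=1
Stage 1: 27(1−ω_c) = −73(0−ω_c)  ⇒  100ω_c = 27  ⇒  ω_c = 27/100
  ⇒ ω_c¹/ω_s¹ = 27/100
Stage 2: N_ring = 24 + 2·14 = 52
Stage 2: 24(ω_s−ω_c) = −52(ω_r−ω_c),  ω_r=0, ω_c=1
Stage 2: ω_s = 1 − (52/24)(0−1) = 19/6
  ⇒ ω_s²/ω_c² = 19/6
Coupling ω_c² = ω_c¹ ⇒ overall = 27/100 × 19/6 = 171/200

171/200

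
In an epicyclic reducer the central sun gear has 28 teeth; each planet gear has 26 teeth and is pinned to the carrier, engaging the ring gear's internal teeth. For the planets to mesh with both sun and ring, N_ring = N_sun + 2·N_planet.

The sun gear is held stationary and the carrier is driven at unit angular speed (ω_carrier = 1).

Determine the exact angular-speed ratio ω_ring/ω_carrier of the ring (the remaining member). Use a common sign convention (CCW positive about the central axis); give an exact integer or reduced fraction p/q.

N_ring = 28 + 2·26 = 80
28(ω_s−ω_c) = −80(ω_r−ω_c),  ω_s=0, ω_c=1
ω_r = 1 − (28/80)(0−1) = 27/20
ω_r/ω_c = 27/20

27/20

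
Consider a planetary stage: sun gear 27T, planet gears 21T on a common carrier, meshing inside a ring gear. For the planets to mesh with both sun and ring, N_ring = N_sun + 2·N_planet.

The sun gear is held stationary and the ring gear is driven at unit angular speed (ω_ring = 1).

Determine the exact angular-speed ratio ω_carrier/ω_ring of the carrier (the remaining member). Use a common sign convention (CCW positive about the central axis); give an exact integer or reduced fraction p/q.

23/32

N_ring = 27 + 2·21 = 69
27(ω_s−ω_c) = −69(ω_r−ω_c),  ω_s=0, ω_r=1
27(0−ω_c) = −69(1−ω_c)  ⇒  96ω_c = 69  ⇒  ω_c = 23/32
ω_c/ω_r = 23/32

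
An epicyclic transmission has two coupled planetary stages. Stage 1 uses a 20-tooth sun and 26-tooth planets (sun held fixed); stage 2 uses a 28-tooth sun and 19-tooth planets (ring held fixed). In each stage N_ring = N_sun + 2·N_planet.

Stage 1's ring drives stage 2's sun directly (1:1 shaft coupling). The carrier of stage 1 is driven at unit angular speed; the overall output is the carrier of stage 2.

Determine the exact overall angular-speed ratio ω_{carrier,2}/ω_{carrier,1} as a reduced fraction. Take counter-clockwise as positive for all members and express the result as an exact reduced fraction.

Stage 1: N_ring = 20 + 2·26 = 72
Stage 1: 20(ω_s−ω_c) = −72(ω_r−ω_c),  ω_s=0, ω_c=1
Stage 1: ω_r = 1 − (20/72)(0−1) = 23/18
  ⇒ ω_r¹/ω_c¹ = 23/18
Stage 2: N_ring = 28 + 2·19 = 66
Stage 2: 28(ω_s−ω_c) = −66(ω_r−ω_c),  ω_r=0, ω_s=1
Stage 2: 28(1−ω_c) = −66(0−ω_c)  ⇒  94ω_c = 28  ⇒  ω_c = 14/47
  ⇒ ω_c²/ω_s² = 14/47
Coupling ω_s² = ω_r¹ ⇒ overall = 23/18 × 14/47 = 161/423

161/423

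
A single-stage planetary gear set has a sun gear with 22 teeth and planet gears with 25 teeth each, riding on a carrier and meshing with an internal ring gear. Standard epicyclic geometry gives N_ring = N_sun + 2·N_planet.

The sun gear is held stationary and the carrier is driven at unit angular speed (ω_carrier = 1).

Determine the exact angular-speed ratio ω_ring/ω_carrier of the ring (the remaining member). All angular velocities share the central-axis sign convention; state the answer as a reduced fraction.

47/36

N_ring = 22 + 2·25 = 72
22(ω_s−ω_c) = −72(ω_r−ω_c),  ω_s=0, ω_c=1
ω_r = 1 − (22/72)(0−1) = 47/36
ω_r/ω_c = 47/36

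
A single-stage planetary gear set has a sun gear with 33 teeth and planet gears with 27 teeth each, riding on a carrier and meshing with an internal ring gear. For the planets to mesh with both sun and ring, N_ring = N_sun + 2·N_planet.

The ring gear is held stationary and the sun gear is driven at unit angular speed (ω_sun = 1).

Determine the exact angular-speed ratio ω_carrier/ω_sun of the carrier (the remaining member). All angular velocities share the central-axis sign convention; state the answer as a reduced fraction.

11/40

N_ring = 33 + 2·27 = 87
33(ω_s−ω_c) = −87(ω_r−ω_c),  ω_r=0, ω_s=1
33(1−ω_c) = −87(0−ω_c)  ⇒  120ω_c = 33  ⇒  ω_c = 11/40
ω_c/ω_s = 11/40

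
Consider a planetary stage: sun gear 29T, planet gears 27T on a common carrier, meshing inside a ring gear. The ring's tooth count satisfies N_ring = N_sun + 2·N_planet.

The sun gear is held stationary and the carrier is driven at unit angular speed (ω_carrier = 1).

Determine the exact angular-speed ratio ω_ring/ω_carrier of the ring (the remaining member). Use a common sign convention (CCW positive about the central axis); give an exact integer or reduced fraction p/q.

N_ring = 29 + 2·27 = 83
29(ω_s−ω_c) = −83(ω_r−ω_c),  ω_s=0, ω_c=1
ω_r = 1 − (29/83)(0−1) = 112/83
ω_r/ω_c = 112/83

112/83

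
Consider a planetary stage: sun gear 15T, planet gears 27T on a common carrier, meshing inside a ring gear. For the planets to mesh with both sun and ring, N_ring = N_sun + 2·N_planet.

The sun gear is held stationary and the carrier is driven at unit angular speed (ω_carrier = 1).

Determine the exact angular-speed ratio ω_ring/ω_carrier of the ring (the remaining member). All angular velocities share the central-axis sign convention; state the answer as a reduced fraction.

N_ring = 15 + 2·27 = 69
15(ω_s−ω_c) = −69(ω_r−ω_c),  ω_s=0, ω_c=1
ω_r = 1 − (15/69)(0−1) = 28/23
ω_r/ω_c = 28/23

28/23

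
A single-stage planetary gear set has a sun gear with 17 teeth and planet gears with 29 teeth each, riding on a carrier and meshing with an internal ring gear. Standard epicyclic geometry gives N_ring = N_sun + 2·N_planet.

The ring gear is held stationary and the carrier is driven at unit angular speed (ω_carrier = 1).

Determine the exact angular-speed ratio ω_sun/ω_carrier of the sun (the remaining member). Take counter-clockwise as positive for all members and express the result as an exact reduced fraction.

92/17

N_ring = 17 + 2·29 = 75
17(ω_s−ω_c) = −75(ω_r−ω_c),  ω_r=0, ω_c=1
ω_s = 1 − (75/17)(0−1) = 92/17
ω_s/ω_c = 92/17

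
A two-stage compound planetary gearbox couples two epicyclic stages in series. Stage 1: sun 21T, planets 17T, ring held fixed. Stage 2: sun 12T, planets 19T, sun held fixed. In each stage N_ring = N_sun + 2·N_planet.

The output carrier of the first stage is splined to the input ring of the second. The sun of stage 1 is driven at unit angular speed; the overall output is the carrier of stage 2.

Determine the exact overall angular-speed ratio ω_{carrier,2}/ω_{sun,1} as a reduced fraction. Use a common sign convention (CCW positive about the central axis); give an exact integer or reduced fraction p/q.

Stage 1: N_ring = 21 + 2·17 = 55
Stage 1: 21(ω_s−ω_c) = −55(ω_r−ω_c),  ω_r=0, ω_s=1
Stage 1: 21(1−ω_c) = −55(0−ω_c)  ⇒  76ω_c = 21  ⇒  ω_c = 21/76
  ⇒ ω_c¹/ω_s¹ = 21/76
Stage 2: N_ring = 12 + 2·19 = 50
Stage 2: 12(ω_s−ω_c) = −50(ω_r−ω_c),  ω_s=0, ω_r=1
Stage 2: 12(0−ω_c) = −50(1−ω_c)  ⇒  62ω_c = 50  ⇒  ω_c = 25/31
  ⇒ ω_c²/ω_r² = 25/31
Coupling ω_r² = ω_c¹ ⇒ overall = 21/76 × 25/31 = 525/2356

525/2356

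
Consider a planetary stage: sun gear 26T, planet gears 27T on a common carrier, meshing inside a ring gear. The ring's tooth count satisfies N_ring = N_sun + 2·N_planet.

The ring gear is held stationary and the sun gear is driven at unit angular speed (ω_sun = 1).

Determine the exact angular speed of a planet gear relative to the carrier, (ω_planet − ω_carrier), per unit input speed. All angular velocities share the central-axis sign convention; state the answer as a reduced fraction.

-1040/1431

N_ring = 26 + 2·27 = 80
26(ω_s−ω_c) = −80(ω_r−ω_c),  ω_r=0, ω_s=1
26(1−ω_c) = −80(0−ω_c)  ⇒  106ω_c = 26  ⇒  ω_c = 13/53
sun–planet: 26·(1−13/53) = −27·(ω_p−ω_c)  ⇒  ω_p−ω_c = −(26/27)·(40/53) = -1040/1431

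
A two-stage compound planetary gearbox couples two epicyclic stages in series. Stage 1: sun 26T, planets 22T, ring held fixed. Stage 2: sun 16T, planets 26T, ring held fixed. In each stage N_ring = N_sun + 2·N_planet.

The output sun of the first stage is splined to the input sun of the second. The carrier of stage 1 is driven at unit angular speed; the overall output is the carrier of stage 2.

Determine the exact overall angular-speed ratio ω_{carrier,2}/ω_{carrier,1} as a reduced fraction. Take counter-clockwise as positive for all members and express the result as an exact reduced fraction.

Stage 1: N_ring = 26 + 2·22 = 70
Stage 1: 26(ω_s−ω_c) = −70(ω_r−ω_c),  ω_r=0, ω_c=1
Stage 1: ω_s = 1 − (70/26)(0−1) = 48/13
  ⇒ ω_s¹/ω_c¹ = 48/13
Stage 2: N_ring = 16 + 2·26 = 68
Stage 2: 16(ω_s−ω_c) = −68(ω_r−ω_c),  ω_r=0, ω_s=1
Stage 2: 16(1−ω_c) = −68(0−ω_c)  ⇒  84ω_c = 16  ⇒  ω_c = 4/21
  ⇒ ω_c²/ω_s² = 4/21
Coupling ω_s² = ω_s¹ ⇒ overall = 48/13 × 4/21 = 64/91

64/91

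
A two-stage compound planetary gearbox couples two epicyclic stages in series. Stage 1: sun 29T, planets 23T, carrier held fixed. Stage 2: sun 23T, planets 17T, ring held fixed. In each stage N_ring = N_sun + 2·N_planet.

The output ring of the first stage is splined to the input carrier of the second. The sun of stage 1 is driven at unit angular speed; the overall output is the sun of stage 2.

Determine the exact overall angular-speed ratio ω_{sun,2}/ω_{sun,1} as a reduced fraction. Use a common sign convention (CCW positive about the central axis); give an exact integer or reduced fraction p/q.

-464/345

Stage 1: N_ring = 29 + 2·23 = 75
Stage 1: 29(ω_s−ω_c) = −75(ω_r−ω_c),  ω_c=0, ω_s=1
Stage 1: ω_r = 0 − (29/75)(1−0) = -29/75
  ⇒ ω_r¹/ω_s¹ = -29/75
Stage 2: N_ring = 23 + 2·17 = 57
Stage 2: 23(ω_s−ω_c) = −57(ω_r−ω_c),  ω_r=0, ω_c=1
Stage 2: ω_s = 1 − (57/23)(0−1) = 80/23
  ⇒ ω_s²/ω_c² = 80/23
Coupling ω_c² = ω_r¹ ⇒ overall = -29/75 × 80/23 = -464/345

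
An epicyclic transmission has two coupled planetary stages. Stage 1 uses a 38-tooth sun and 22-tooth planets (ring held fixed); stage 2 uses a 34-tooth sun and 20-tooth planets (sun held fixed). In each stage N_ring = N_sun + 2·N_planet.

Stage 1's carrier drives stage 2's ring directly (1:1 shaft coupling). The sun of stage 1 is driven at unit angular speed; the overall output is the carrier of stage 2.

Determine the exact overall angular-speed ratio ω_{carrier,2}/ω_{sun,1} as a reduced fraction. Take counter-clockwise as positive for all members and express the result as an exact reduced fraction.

Stage 1: N_ring = 38 + 2·22 = 82
Stage 1: 38(ω_s−ω_c) = −82(ω_r−ω_c),  ω_r=0, ω_s=1
Stage 1: 38(1−ω_c) = −82(0−ω_c)  ⇒  120ω_c = 38  ⇒  ω_c = 19/60
  ⇒ ω_c¹/ω_s¹ = 19/60
Stage 2: N_ring = 34 + 2·20 = 74
Stage 2: 34(ω_s−ω_c) = −74(ω_r−ω_c),  ω_s=0, ω_r=1
Stage 2: 34(0−ω_c) = −74(1−ω_c)  ⇒  108ω_c = 74  ⇒  ω_c = 37/54
  ⇒ ω_c²/ω_r² = 37/54
Coupling ω_r² = ω_c¹ ⇒ overall = 19/60 × 37/54 = 703/3240

703/3240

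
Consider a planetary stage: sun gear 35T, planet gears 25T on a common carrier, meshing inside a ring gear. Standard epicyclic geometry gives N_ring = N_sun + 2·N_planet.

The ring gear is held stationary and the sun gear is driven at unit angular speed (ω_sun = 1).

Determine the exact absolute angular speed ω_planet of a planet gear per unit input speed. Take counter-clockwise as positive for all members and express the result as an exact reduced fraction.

-7/10

N_ring = 35 + 2·25 = 85
35(ω_s−ω_c) = −85(ω_r−ω_c),  ω_r=0, ω_s=1
35(1−ω_c) = −85(0−ω_c)  ⇒  120ω_c = 35  ⇒  ω_c = 7/24
sun–planet: 35·(1−7/24) = −25·(ω_p−ω_c)  ⇒  ω_p−ω_c = −(35/25)·(17/24) = -119/120
ω_p = 7/24 − 119/120 = -7/10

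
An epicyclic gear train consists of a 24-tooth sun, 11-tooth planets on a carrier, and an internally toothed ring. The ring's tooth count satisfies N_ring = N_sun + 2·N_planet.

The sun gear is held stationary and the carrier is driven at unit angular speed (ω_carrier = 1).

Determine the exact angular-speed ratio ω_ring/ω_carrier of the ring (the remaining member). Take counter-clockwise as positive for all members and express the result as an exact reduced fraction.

N_ring = 24 + 2·11 = 46
24(ω_s−ω_c) = −46(ω_r−ω_c),  ω_s=0, ω_c=1
ω_r = 1 − (24/46)(0−1) = 35/23
ω_r/ω_c = 35/23

35/23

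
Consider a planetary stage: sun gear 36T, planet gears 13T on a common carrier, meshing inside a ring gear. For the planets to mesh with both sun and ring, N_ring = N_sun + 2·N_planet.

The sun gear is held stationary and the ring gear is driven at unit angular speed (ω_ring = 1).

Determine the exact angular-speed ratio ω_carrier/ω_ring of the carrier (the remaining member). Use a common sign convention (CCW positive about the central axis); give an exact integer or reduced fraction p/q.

N_ring = 36 + 2·13 = 62
36(ω_s−ω_c) = −62(ω_r−ω_c),  ω_s=0, ω_r=1
36(0−ω_c) = −62(1−ω_c)  ⇒  98ω_c = 62  ⇒  ω_c = 31/49
ω_c/ω_r = 31/49

31/49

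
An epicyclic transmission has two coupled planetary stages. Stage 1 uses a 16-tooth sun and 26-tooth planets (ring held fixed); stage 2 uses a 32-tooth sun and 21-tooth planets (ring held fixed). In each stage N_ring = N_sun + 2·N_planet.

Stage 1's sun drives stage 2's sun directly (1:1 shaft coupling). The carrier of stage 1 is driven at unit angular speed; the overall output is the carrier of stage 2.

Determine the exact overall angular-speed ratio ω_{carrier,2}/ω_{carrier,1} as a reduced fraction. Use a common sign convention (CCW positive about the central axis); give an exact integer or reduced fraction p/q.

Stage 1: N_ring = 16 + 2·26 = 68
Stage 1: 16(ω_s−ω_c) = −68(ω_r−ω_c),  ω_r=0, ω_c=1
Stage 1: ω_s = 1 − (68/16)(0−1) = 21/4
  ⇒ ω_s¹/ω_c¹ = 21/4
Stage 2: N_ring = 32 + 2·21 = 74
Stage 2: 32(ω_s−ω_c) = −74(ω_r−ω_c),  ω_r=0, ω_s=1
Stage 2: 32(1−ω_c) = −74(0−ω_c)  ⇒  106ω_c = 32  ⇒  ω_c = 16/53
  ⇒ ω_c²/ω_s² = 16/53
Coupling ω_s² = ω_s¹ ⇒ overall = 21/4 × 16/53 = 84/53

84/53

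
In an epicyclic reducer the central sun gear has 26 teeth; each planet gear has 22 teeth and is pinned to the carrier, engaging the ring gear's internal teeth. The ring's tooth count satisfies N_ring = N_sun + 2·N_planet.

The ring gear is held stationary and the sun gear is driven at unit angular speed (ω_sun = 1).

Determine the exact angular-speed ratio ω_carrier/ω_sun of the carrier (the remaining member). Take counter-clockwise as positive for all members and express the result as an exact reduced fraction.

N_ring = 26 + 2·22 = 70
26(ω_s−ω_c) = −70(ω_r−ω_c),  ω_r=0, ω_s=1
26(1−ω_c) = −70(0−ω_c)  ⇒  96ω_c = 26  ⇒  ω_c = 13/48
ω_c/ω_s = 13/48

13/48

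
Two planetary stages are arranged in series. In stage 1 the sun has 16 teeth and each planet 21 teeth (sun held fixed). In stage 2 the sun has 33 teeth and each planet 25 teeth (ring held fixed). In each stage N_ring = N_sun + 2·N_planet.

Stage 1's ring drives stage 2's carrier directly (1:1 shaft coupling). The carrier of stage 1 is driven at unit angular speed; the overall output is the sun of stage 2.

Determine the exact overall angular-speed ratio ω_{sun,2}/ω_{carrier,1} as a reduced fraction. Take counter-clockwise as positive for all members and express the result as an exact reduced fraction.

148/33

Stage 1: N_ring = 16 + 2·21 = 58
Stage 1: 16(ω_s−ω_c) = −58(ω_r−ω_c),  ω_s=0, ω_c=1
Stage 1: ω_r = 1 − (16/58)(0−1) = 37/29
  ⇒ ω_r¹/ω_c¹ = 37/29
Stage 2: N_ring = 33 + 2·25 = 83
Stage 2: 33(ω_s−ω_c) = −83(ω_r−ω_c),  ω_r=0, ω_c=1
Stage 2: ω_s = 1 − (83/33)(0−1) = 116/33
  ⇒ ω_s²/ω_c² = 116/33
Coupling ω_c² = ω_r¹ ⇒ overall = 37/29 × 116/33 = 148/33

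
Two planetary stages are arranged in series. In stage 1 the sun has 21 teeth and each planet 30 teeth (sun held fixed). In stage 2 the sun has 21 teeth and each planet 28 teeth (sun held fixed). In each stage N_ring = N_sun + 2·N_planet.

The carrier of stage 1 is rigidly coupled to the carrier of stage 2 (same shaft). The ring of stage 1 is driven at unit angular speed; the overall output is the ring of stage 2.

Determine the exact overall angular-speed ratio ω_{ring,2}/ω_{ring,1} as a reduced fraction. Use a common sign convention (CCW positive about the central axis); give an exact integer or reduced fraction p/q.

189/187

Stage 1: N_ring = 21 + 2·30 = 81
Stage 1: 21(ω_s−ω_c) = −81(ω_r−ω_c),  ω_s=0, ω_r=1
Stage 1: 21(0−ω_c) = −81(1−ω_c)  ⇒  102ω_c = 81  ⇒  ω_c = 27/34
  ⇒ ω_c¹/ω_r¹ = 27/34
Stage 2: N_ring = 21 + 2·28 = 77
Stage 2: 21(ω_s−ω_c) = −77(ω_r−ω_c),  ω_s=0, ω_c=1
Stage 2: ω_r = 1 − (21/77)(0−1) = 14/11
  ⇒ ω_r²/ω_c² = 14/11
Coupling ω_c² = ω_c¹ ⇒ overall = 27/34 × 14/11 = 189/187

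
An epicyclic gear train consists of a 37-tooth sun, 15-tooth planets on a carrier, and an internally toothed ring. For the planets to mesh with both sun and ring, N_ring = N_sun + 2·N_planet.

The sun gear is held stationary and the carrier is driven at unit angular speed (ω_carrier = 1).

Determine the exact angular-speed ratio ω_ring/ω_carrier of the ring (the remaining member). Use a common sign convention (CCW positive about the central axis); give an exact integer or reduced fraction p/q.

104/67

N_ring = 37 + 2·15 = 67
37(ω_s−ω_c) = −67(ω_r−ω_c),  ω_s=0, ω_c=1
ω_r = 1 − (37/67)(0−1) = 104/67
ω_r/ω_c = 104/67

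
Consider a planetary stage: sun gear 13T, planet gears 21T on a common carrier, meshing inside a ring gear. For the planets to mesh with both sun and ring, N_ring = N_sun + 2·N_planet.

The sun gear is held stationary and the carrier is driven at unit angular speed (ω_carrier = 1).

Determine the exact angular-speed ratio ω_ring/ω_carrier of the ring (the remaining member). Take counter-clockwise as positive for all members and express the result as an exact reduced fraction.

N_ring = 13 + 2·21 = 55
13(ω_s−ω_c) = −55(ω_r−ω_c),  ω_s=0, ω_c=1
ω_r = 1 − (13/55)(0−1) = 68/55
ω_r/ω_c = 68/55

68/55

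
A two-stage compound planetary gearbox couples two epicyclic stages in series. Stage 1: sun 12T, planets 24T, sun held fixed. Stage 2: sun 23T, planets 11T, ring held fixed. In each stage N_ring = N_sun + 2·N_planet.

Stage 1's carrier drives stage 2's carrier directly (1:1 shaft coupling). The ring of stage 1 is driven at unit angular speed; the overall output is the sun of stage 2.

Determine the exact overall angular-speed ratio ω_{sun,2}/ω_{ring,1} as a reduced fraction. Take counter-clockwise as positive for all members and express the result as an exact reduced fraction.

170/69

Stage 1: N_ring = 12 + 2·24 = 60
Stage 1: 12(ω_s−ω_c) = −60(ω_r−ω_c),  ω_s=0, ω_r=1
Stage 1: 12(0−ω_c) = −60(1−ω_c)  ⇒  72ω_c = 60  ⇒  ω_c = 5/6
  ⇒ ω_c¹/ω_r¹ = 5/6
Stage 2: N_ring = 23 + 2·11 = 45
Stage 2: 23(ω_s−ω_c) = −45(ω_r−ω_c),  ω_r=0, ω_c=1
Stage 2: ω_s = 1 − (45/23)(0−1) = 68/23
  ⇒ ω_s²/ω_c² = 68/23
Coupling ω_c² = ω_c¹ ⇒ overall = 5/6 × 68/23 = 170/69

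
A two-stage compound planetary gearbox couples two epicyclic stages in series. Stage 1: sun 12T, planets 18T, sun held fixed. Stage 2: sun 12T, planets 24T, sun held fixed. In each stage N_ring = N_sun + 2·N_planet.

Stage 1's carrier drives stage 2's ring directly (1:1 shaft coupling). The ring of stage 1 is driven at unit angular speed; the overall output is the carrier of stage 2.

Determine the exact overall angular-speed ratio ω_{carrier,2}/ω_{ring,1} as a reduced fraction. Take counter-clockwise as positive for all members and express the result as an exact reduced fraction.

Stage 1: N_ring = 12 + 2·18 = 48
Stage 1: 12(ω_s−ω_c) = −48(ω_r−ω_c),  ω_s=0, ω_r=1
Stage 1: 12(0−ω_c) = −48(1−ω_c)  ⇒  60ω_c = 48  ⇒  ω_c = 4/5
  ⇒ ω_c¹/ω_r¹ = 4/5
Stage 2: N_ring = 12 + 2·24 = 60
Stage 2: 12(ω_s−ω_c) = −60(ω_r−ω_c),  ω_s=0, ω_r=1
Stage 2: 12(0−ω_c) = −60(1−ω_c)  ⇒  72ω_c = 60  ⇒  ω_c = 5/6
  ⇒ ω_c²/ω_r² = 5/6
Coupling ω_r² = ω_c¹ ⇒ overall = 4/5 × 5/6 = 2/3

2/3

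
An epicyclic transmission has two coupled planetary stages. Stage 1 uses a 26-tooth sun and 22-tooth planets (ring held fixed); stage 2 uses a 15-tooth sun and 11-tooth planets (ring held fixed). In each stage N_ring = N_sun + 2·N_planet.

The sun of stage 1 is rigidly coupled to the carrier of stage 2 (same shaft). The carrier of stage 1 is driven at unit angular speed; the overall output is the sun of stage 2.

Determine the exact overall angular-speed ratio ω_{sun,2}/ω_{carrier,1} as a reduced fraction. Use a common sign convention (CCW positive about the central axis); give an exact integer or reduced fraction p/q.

64/5

Stage 1: N_ring = 26 + 2·22 = 70
Stage 1: 26(ω_s−ω_c) = −70(ω_r−ω_c),  ω_r=0, ω_c=1
Stage 1: ω_s = 1 − (70/26)(0−1) = 48/13
  ⇒ ω_s¹/ω_c¹ = 48/13
Stage 2: N_ring = 15 + 2·11 = 37
Stage 2: 15(ω_s−ω_c) = −37(ω_r−ω_c),  ω_r=0, ω_c=1
Stage 2: ω_s = 1 − (37/15)(0−1) = 52/15
  ⇒ ω_s²/ω_c² = 52/15
Coupling ω_c² = ω_s¹ ⇒ overall = 48/13 × 52/15 = 64/5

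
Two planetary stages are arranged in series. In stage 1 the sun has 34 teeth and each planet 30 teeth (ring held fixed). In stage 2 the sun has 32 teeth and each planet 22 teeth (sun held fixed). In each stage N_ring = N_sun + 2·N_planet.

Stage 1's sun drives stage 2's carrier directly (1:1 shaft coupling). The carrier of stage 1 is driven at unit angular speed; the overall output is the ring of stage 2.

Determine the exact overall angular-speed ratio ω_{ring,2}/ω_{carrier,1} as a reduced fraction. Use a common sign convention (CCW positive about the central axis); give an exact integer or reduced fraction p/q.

Stage 1: N_ring = 34 + 2·30 = 94
Stage 1: 34(ω_s−ω_c) = −94(ω_r−ω_c),  ω_r=0, ω_c=1
Stage 1: ω_s = 1 − (94/34)(0−1) = 64/17
  ⇒ ω_s¹/ω_c¹ = 64/17
Stage 2: N_ring = 32 + 2·22 = 76
Stage 2: 32(ω_s−ω_c) = −76(ω_r−ω_c),  ω_s=0, ω_c=1
Stage 2: ω_r = 1 − (32/76)(0−1) = 27/19
  ⇒ ω_r²/ω_c² = 27/19
Coupling ω_c² = ω_s¹ ⇒ overall = 64/17 × 27/19 = 1728/323

1728/323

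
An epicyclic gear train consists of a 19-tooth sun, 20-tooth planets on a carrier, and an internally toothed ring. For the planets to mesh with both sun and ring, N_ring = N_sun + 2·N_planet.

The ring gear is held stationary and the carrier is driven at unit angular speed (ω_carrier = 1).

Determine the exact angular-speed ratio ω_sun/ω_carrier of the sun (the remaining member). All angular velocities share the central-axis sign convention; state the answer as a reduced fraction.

78/19

N_ring = 19 + 2·20 = 59
19(ω_s−ω_c) = −59(ω_r−ω_c),  ω_r=0, ω_c=1
ω_s = 1 − (59/19)(0−1) = 78/19
ω_s/ω_c = 78/19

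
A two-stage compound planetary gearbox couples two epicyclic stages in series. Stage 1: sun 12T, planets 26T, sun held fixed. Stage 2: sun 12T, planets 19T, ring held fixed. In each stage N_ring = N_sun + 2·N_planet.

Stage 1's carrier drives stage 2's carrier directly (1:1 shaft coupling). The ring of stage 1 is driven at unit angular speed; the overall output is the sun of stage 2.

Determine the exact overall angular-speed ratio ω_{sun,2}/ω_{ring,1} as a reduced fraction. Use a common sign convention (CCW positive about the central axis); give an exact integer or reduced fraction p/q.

248/57

Stage 1: N_ring = 12 + 2·26 = 64
Stage 1: 12(ω_s−ω_c) = −64(ω_r−ω_c),  ω_s=0, ω_r=1
Stage 1: 12(0−ω_c) = −64(1−ω_c)  ⇒  76ω_c = 64  ⇒  ω_c = 16/19
  ⇒ ω_c¹/ω_r¹ = 16/19
Stage 2: N_ring = 12 + 2·19 = 50
Stage 2: 12(ω_s−ω_c) = −50(ω_r−ω_c),  ω_r=0, ω_c=1
Stage 2: ω_s = 1 − (50/12)(0−1) = 31/6
  ⇒ ω_s²/ω_c² = 31/6
Coupling ω_c² = ω_c¹ ⇒ overall = 16/19 × 31/6 = 248/57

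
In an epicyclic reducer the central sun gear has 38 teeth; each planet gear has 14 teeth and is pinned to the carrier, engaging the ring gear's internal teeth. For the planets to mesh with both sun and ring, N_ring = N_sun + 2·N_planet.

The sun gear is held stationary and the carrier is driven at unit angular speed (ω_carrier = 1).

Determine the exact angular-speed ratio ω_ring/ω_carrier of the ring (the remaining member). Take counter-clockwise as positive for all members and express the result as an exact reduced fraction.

52/33

N_ring = 38 + 2·14 = 66
38(ω_s−ω_c) = −66(ω_r−ω_c),  ω_s=0, ω_c=1
ω_r = 1 − (38/66)(0−1) = 52/33
ω_r/ω_c = 52/33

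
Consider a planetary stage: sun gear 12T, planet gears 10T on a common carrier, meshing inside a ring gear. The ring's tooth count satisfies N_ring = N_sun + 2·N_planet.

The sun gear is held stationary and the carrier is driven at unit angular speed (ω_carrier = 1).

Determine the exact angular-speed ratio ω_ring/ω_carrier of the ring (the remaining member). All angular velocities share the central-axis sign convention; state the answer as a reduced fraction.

11/8

N_ring = 12 + 2·10 = 32
12(ω_s−ω_c) = −32(ω_r−ω_c),  ω_s=0, ω_c=1
ω_r = 1 − (12/32)(0−1) = 11/8
ω_r/ω_c = 11/8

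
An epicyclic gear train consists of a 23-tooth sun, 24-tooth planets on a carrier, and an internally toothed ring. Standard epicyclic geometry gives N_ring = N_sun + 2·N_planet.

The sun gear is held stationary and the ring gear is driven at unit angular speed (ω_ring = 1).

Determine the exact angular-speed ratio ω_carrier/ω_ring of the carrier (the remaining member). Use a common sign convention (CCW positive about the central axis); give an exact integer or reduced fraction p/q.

71/94

N_ring = 23 + 2·24 = 71
23(ω_s−ω_c) = −71(ω_r−ω_c),  ω_s=0, ω_r=1
23(0−ω_c) = −71(1−ω_c)  ⇒  94ω_c = 71  ⇒  ω_c = 71/94
ω_c/ω_r = 71/94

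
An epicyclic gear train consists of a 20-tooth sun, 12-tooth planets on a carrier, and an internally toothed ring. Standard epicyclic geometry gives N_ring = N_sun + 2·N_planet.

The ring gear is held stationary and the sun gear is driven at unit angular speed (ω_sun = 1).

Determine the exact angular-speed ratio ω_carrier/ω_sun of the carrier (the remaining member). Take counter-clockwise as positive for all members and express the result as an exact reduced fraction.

5/16

N_ring = 20 + 2·12 = 44
20(ω_s−ω_c) = −44(ω_r−ω_c),  ω_r=0, ω_s=1
20(1−ω_c) = −44(0−ω_c)  ⇒  64ω_c = 20  ⇒  ω_c = 5/16
ω_c/ω_s = 5/16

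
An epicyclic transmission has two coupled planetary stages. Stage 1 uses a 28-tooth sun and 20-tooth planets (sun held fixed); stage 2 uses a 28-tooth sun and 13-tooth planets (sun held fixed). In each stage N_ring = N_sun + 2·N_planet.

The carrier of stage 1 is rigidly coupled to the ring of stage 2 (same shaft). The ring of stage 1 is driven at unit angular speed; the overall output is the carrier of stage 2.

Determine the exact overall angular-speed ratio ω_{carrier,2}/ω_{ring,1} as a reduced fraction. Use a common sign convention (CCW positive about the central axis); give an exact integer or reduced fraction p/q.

Stage 1: N_ring = 28 + 2·20 = 68
Stage 1: 28(ω_s−ω_c) = −68(ω_r−ω_c),  ω_s=0, ω_r=1
Stage 1: 28(0−ω_c) = −68(1−ω_c)  ⇒  96ω_c = 68  ⇒  ω_c = 17/24
  ⇒ ω_c¹/ω_r¹ = 17/24
Stage 2: N_ring = 28 + 2·13 = 54
Stage 2: 28(ω_s−ω_c) = −54(ω_r−ω_c),  ω_s=0, ω_r=1
Stage 2: 28(0−ω_c) = −54(1−ω_c)  ⇒  82ω_c = 54  ⇒  ω_c = 27/41
  ⇒ ω_c²/ω_r² = 27/41
Coupling ω_r² = ω_c¹ ⇒ overall = 17/24 × 27/41 = 153/328

153/328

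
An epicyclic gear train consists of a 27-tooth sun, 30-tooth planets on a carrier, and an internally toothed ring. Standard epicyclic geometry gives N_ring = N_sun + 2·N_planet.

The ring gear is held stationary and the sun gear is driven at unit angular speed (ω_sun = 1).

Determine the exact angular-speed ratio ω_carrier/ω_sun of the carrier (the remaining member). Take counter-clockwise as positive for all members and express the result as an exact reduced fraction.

9/38

N_ring = 27 + 2·30 = 87
27(ω_s−ω_c) = −87(ω_r−ω_c),  ω_r=0, ω_s=1
27(1−ω_c) = −87(0−ω_c)  ⇒  114ω_c = 27  ⇒  ω_c = 9/38
ω_c/ω_s = 9/38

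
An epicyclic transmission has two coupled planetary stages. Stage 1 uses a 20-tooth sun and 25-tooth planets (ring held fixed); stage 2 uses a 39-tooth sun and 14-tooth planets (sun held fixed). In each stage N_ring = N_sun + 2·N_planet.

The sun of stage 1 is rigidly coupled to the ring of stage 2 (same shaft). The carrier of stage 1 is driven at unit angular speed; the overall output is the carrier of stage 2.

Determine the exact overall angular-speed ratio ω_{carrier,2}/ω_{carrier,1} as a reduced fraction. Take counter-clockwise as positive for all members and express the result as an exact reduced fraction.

Stage 1: N_ring = 20 + 2·25 = 70
Stage 1: 20(ω_s−ω_c) = −70(ω_r−ω_c),  ω_r=0, ω_c=1
Stage 1: ω_s = 1 − (70/20)(0−1) = 9/2
  ⇒ ω_s¹/ω_c¹ = 9/2
Stage 2: N_ring = 39 + 2·14 = 67
Stage 2: 39(ω_s−ω_c) = −67(ω_r−ω_c),  ω_s=0, ω_r=1
Stage 2: 39(0−ω_c) = −67(1−ω_c)  ⇒  106ω_c = 67  ⇒  ω_c = 67/106
  ⇒ ω_c²/ω_r² = 67/106
Coupling ω_r² = ω_s¹ ⇒ overall = 9/2 × 67/106 = 603/212

603/212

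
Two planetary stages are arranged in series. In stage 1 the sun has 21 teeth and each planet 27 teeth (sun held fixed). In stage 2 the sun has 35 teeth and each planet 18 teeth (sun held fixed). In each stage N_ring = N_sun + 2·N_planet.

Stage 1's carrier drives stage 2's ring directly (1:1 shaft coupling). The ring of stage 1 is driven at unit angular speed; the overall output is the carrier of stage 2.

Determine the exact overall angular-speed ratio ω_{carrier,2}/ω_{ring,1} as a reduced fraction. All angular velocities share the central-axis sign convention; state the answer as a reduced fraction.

1775/3392

Stage 1: N_ring = 21 + 2·27 = 75
Stage 1: 21(ω_s−ω_c) = −75(ω_r−ω_c),  ω_s=0, ω_r=1
Stage 1: 21(0−ω_c) = −75(1−ω_c)  ⇒  96ω_c = 75  ⇒  ω_c = 25/32
  ⇒ ω_c¹/ω_r¹ = 25/32
Stage 2: N_ring = 35 + 2·18 = 71
Stage 2: 35(ω_s−ω_c) = −71(ω_r−ω_c),  ω_s=0, ω_r=1
Stage 2: 35(0−ω_c) = −71(1−ω_c)  ⇒  106ω_c = 71  ⇒  ω_c = 71/106
  ⇒ ω_c²/ω_r² = 71/106
Coupling ω_r² = ω_c¹ ⇒ overall = 25/32 × 71/106 = 1775/3392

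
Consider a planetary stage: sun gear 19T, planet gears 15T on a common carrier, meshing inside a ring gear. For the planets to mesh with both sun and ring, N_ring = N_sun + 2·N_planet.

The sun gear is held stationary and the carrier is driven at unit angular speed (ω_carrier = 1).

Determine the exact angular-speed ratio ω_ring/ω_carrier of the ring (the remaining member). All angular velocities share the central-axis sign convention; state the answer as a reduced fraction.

N_ring = 19 + 2·15 = 49
19(ω_s−ω_c) = −49(ω_r−ω_c),  ω_s=0, ω_c=1
ω_r = 1 − (19/49)(0−1) = 68/49
ω_r/ω_c = 68/49

68/49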